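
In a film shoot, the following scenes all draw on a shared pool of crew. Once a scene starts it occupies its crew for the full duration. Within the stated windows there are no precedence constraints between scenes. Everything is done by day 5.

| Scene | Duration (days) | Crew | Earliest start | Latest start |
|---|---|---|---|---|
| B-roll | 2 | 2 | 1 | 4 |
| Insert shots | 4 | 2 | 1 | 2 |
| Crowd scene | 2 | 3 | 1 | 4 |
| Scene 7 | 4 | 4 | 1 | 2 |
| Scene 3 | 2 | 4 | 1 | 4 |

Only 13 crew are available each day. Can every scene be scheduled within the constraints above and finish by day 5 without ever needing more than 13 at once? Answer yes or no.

yes

Schedule B-roll@1, Insert shots@1, Crowd scene@1, Scene 7@1, Scene 3@3: d1:11  d2:11  d3:10  d4:10  d5:0 — peak 11 ≤ 13.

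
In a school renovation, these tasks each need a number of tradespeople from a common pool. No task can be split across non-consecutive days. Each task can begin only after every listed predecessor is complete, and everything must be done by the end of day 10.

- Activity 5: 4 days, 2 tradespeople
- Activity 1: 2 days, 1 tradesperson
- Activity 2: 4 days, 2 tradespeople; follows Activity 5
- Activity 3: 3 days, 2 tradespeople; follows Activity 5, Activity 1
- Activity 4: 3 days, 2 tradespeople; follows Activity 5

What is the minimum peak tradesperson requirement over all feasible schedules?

Early-start (Activity 5@1, Activity 1@1, Activity 2@5, Activity 3@5, Activity 4@5) gives peak 6: d1:3  d2:3  d3:2  d4:2  d5:6  d6:6  d7:6  d8:2  d9:0  d10:0.
Shift Activity 4→8.
Schedule Activity 5@1, Activity 1@1, Activity 2@5, Activity 3@5, Activity 4@8: d1:3  d2:3  d3:2  d4:2  d5:4  d6:4  d7:4  d8:4  d9:2  d10:2 — peak 4.

4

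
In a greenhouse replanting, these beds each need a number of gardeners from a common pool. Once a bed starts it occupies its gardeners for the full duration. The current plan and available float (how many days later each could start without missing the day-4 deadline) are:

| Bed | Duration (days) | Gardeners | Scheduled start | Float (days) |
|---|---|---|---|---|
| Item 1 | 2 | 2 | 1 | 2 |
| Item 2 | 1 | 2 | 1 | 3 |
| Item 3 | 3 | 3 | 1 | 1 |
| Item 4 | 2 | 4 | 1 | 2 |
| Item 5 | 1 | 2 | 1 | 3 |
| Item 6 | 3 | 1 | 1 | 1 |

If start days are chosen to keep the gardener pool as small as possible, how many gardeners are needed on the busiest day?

8

Early-start (Item 1@1, Item 2@1, Item 3@1, Item 4@1, Item 5@1, Item 6@1) gives peak 14: d1:14  d2:10  d3:4  d4:0.
Shift Item 4→3, Item 5→2.
Schedule Item 1@1, Item 2@1, Item 3@1, Item 4@3, Item 5@2, Item 6@1: d1:8  d2:8  d3:8  d4:4 — peak 8.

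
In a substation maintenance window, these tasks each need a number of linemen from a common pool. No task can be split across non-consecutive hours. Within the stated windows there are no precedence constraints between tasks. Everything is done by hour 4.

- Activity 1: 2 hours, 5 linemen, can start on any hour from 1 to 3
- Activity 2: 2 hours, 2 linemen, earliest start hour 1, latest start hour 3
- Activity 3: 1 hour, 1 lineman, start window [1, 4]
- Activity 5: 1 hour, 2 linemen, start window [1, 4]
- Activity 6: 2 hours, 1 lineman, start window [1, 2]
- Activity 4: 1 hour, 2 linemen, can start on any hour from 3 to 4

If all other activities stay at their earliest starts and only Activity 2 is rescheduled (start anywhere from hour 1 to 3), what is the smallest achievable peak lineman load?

Activity 2@1: h1:11  h2:8  h3:2  h4:0 → peak 11
Activity 2@2: h1:9  h2:8  h3:4  h4:0 → peak 9
Activity 2@3: h1:9  h2:6  h3:4  h4:2 → peak 9
Best is Activity 2@2, peak 9.

9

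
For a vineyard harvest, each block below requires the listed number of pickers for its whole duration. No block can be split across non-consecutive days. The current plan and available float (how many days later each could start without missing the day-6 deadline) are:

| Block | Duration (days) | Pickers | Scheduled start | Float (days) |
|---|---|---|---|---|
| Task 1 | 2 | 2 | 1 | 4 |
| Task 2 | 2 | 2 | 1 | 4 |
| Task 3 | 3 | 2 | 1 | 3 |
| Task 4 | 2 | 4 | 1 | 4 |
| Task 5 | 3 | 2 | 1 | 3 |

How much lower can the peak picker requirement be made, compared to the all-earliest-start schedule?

6

Early-start peak: d1:12  d2:12  d3:4  d4:0  d5:0  d6:0 ⇒ 12.
Leveled (Task 1@1, Task 2@1, Task 3@1, Task 4@3, Task 5@4): d1:6  d2:6  d3:6  d4:6  d5:2  d6:2 ⇒ 6.
Reduction 12 − 6 = 6.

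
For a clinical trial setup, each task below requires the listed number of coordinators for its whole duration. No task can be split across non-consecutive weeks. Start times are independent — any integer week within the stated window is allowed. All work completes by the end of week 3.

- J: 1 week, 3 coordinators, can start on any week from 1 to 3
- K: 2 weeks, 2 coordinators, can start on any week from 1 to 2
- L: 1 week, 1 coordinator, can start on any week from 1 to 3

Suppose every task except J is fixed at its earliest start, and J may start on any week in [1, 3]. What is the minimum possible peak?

3

J@1: w1:6  w2:2  w3:0 → peak 6
J@2: w1:3  w2:5  w3:0 → peak 5
J@3: w1:3  w2:2  w3:3 → peak 3
Best is J@3, peak 3.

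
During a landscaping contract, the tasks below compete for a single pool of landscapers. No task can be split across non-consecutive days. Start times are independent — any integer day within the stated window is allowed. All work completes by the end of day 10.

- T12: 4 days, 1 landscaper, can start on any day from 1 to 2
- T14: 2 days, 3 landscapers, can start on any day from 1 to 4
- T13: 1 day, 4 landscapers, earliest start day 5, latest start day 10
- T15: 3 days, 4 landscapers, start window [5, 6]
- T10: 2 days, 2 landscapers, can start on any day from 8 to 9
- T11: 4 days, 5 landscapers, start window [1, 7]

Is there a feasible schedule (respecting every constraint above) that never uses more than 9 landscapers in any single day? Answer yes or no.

Schedule T12@1, T14@1, T13@5, T15@5, T10@8, T11@1: d1:9  d2:9  d3:6  d4:6  d5:8  d6:4  d7:4  d8:2  d9:2  d10:0 — peak 9 ≤ 9.

yes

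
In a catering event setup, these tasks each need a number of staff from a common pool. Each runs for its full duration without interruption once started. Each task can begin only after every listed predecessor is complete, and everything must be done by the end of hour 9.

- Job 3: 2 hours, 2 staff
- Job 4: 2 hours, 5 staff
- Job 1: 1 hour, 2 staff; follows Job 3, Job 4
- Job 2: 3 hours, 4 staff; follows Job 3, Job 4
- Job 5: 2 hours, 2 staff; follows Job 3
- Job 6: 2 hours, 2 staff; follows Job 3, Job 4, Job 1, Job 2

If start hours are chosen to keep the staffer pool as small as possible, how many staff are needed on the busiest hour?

6

Early-start (Job 3@1, Job 4@1, Job 1@3, Job 2@3, Job 5@3, Job 6@6) gives peak 8: h1:7  h2:7  h3:8  h4:6  h5:4  h6:2  h7:2  h8:0  h9:0.
Shift Job 4→3, Job 1→5, Job 2→5, Job 5→6, Job 6→8.
Schedule Job 3@1, Job 4@3, Job 1@5, Job 2@5, Job 5@6, Job 6@8: h1:2  h2:2  h3:5  h4:5  h5:6  h6:6  h7:6  h8:2  h9:2 — peak 6.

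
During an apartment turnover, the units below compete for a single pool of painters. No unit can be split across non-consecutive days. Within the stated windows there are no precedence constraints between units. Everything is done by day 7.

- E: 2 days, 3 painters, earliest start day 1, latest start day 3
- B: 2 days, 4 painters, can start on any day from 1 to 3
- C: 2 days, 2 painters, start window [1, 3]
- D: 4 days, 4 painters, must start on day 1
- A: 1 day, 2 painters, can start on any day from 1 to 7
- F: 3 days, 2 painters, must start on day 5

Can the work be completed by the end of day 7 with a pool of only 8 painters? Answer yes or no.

no

The minimum achievable peak is 9; 8 < 9, so no feasible schedule stays within the cap.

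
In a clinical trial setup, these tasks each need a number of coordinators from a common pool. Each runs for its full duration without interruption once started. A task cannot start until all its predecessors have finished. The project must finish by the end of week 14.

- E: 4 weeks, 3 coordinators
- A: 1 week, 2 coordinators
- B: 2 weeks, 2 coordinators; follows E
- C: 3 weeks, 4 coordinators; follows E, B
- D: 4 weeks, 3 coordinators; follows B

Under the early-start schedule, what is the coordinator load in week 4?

3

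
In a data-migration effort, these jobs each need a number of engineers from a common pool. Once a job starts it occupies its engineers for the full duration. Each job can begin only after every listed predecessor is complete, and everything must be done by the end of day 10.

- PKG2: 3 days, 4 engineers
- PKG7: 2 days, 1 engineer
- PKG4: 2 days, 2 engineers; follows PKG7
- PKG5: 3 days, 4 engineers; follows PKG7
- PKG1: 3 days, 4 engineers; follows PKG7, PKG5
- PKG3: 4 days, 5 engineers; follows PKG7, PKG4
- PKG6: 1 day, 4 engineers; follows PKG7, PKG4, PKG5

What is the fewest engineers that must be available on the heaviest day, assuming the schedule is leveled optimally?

9

Early-start (PKG2@1, PKG7@1, PKG4@3, PKG5@3, PKG1@6, PKG3@5, PKG6@6) gives peak 13: d1:5  d2:5  d3:10  d4:6  d5:9  d6:13  d7:9  d8:9  d9:0  d10:0.
Shift PKG5→4, PKG1→7, PKG6→9.
Schedule PKG2@1, PKG7@1, PKG4@3, PKG5@4, PKG1@7, PKG3@5, PKG6@9: d1:5  d2:5  d3:6  d4:6  d5:9  d6:9  d7:9  d8:9  d9:8  d10:0 — peak 9.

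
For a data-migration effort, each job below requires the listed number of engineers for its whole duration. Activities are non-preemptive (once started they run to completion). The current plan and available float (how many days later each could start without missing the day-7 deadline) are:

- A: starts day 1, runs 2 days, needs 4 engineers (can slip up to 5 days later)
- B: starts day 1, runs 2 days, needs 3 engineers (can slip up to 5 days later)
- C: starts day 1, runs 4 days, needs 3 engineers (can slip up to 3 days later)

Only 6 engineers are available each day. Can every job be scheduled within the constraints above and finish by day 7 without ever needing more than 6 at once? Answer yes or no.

Schedule A@1, B@3, C@3: d1:4  d2:4  d3:6  d4:6  d5:3  d6:3  d7:0 — peak 6 ≤ 6.

yes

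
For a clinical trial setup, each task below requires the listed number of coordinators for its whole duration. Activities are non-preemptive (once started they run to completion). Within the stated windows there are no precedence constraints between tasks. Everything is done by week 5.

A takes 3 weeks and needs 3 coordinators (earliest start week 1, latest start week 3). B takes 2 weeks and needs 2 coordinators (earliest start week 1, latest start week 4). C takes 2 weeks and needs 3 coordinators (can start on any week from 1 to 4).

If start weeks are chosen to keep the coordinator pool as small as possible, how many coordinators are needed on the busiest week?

5

Early-start (A@1, B@1, C@1) gives peak 8: w1:8  w2:8  w3:3  w4:0  w5:0.
Shift C→4.
Schedule A@1, B@1, C@4: w1:5  w2:5  w3:3  w4:3  w5:3 — peak 5.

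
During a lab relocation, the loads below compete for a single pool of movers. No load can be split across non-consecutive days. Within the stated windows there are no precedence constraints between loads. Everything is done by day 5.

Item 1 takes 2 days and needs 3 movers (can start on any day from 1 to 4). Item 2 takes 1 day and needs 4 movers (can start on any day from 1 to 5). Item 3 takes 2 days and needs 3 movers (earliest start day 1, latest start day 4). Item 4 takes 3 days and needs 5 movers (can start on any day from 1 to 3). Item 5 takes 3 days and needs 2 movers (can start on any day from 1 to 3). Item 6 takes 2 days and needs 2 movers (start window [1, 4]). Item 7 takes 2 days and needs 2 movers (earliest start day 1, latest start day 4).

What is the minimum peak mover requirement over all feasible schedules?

10

Early-start (Item 1@1, Item 2@1, Item 3@1, Item 4@1, Item 5@1, Item 6@1, Item 7@1) gives peak 21: d1:21  d2:17  d3:7  d4:0  d5:0.
Shift Item 4→3, Item 5→2, Item 6→2, Item 7→4.
Schedule Item 1@1, Item 2@1, Item 3@1, Item 4@3, Item 5@2, Item 6@2, Item 7@4: d1:10  d2:10  d3:9  d4:9  d5:7 — peak 10.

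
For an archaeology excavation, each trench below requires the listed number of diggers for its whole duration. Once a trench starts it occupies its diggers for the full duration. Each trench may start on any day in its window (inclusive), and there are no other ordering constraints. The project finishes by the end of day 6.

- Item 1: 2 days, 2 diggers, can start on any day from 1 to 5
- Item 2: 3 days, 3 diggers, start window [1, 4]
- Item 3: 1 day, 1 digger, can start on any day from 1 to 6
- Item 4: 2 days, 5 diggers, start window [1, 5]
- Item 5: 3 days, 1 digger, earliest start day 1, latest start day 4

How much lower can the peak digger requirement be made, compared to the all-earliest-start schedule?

6

Early-start peak: d1:12  d2:11  d3:4  d4:0  d5:0  d6:0 ⇒ 12.
Leveled (Item 1@1, Item 2@1, Item 3@1, Item 4@4, Item 5@2): d1:6  d2:6  d3:4  d4:6  d5:5  d6:0 ⇒ 6.
Reduction 12 − 6 = 6.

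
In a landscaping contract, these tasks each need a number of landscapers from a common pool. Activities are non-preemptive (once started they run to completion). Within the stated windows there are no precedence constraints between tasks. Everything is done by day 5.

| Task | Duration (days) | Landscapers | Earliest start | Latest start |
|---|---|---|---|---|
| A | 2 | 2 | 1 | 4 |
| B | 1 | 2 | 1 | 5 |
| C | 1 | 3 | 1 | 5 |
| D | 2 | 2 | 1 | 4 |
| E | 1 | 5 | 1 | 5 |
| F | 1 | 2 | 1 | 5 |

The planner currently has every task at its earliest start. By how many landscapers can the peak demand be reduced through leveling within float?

11

Early-start peak: d1:16  d2:4  d3:0  d4:0  d5:0 ⇒ 16.
Leveled (A@1, B@1, C@2, D@3, E@5, F@3): d1:4  d2:5  d3:4  d4:2  d5:5 ⇒ 5.
Reduction 16 − 5 = 11.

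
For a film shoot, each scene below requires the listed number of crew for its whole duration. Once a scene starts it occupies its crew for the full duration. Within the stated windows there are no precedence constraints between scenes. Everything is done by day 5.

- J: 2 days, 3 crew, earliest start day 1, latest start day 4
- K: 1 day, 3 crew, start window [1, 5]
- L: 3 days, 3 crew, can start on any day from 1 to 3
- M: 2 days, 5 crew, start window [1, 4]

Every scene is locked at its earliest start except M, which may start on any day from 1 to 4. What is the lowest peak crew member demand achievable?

9

M@1: d1:14  d2:11  d3:3  d4:0  d5:0 → peak 14
M@2: d1:9  d2:11  d3:8  d4:0  d5:0 → peak 11
M@3: d1:9  d2:6  d3:8  d4:5  d5:0 → peak 9
M@4: d1:9  d2:6  d3:3  d4:5  d5:5 → peak 9
Best is M@3, peak 9.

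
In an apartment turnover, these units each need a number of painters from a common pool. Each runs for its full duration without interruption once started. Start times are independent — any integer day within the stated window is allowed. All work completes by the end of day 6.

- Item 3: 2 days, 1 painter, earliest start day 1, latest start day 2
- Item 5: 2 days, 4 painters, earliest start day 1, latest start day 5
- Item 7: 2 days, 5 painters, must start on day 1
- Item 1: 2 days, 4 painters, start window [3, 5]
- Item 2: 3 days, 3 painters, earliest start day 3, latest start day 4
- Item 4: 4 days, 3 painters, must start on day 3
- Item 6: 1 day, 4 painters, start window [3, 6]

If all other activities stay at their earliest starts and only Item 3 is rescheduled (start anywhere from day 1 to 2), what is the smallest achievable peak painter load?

14

Item 3@1: d1:10  d2:10  d3:14  d4:10  d5:6  d6:3 → peak 14
Item 3@2: d1:9  d2:10  d3:15  d4:10  d5:6  d6:3 → peak 15
Best is Item 3@1, peak 14.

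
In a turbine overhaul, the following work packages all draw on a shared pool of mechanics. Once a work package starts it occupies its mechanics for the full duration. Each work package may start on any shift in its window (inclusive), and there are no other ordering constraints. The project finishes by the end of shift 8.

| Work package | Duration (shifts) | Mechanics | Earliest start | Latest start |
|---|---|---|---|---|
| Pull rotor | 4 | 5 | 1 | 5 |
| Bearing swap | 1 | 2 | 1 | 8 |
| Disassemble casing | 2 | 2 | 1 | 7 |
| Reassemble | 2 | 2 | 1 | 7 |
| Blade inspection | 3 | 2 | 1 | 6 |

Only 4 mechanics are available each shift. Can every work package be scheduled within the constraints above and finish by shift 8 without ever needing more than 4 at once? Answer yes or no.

Total mechanic-shifts = 36; over 8 shifts the average is 36/8 > 4, so some shift must exceed 4.

no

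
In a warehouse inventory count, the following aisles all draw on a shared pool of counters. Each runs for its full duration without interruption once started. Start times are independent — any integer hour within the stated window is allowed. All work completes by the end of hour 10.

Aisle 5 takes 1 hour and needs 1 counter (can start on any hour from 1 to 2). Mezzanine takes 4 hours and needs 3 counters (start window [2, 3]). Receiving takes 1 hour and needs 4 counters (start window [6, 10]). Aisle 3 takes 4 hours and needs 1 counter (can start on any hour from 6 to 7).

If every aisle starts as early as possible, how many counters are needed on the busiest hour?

Early-start schedule: Aisle 5@1, Mezzanine@2, Receiving@6, Aisle 3@6.
Load per hour: hour 1: 1, hour 2: 3, hour 3: 3, hour 4: 3, hour 5: 3, hour 6: 5, hour 7: 1, hour 8: 1, hour 9: 1, hour 10: 0.
Peak is 5.

5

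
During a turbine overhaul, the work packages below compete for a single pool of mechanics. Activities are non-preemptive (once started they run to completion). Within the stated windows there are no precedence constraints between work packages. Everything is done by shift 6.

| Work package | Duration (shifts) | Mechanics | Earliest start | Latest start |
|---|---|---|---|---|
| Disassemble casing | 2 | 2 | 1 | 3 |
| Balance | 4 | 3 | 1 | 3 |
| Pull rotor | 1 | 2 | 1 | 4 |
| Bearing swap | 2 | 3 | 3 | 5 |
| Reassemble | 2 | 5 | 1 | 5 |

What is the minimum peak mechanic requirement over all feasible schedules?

7

Early-start (Disassemble casing@1, Balance@1, Pull rotor@1, Bearing swap@3, Reassemble@1) gives peak 12: s1:12  s2:10  s3:6  s4:6  s5:0  s6:0.
Shift Reassemble→5.
Schedule Disassemble casing@1, Balance@1, Pull rotor@1, Bearing swap@3, Reassemble@5: s1:7  s2:5  s3:6  s4:6  s5:5  s6:5 — peak 7.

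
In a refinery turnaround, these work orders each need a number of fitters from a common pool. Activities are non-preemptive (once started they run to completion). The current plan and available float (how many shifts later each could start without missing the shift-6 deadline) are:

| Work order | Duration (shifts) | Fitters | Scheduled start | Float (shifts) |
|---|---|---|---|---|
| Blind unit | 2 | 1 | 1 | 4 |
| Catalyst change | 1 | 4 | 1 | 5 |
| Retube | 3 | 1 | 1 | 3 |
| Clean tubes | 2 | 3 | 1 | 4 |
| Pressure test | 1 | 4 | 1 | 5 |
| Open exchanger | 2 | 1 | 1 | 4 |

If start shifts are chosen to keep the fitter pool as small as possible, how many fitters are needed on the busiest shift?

4

Early-start (Blind unit@1, Catalyst change@1, Retube@1, Clean tubes@1, Pressure test@1, Open exchanger@1) gives peak 14: s1:14  s2:6  s3:1  s4:0  s5:0  s6:0.
Shift Catalyst change→5, Clean tubes→3, Pressure test→6.
Schedule Blind unit@1, Catalyst change@5, Retube@1, Clean tubes@3, Pressure test@6, Open exchanger@1: s1:3  s2:3  s3:4  s4:3  s5:4  s6:4 — peak 4.
Total fitter-shifts = 21 over 6 shifts ⇒ peak ≥ ⌈21/6⌉ = 4, so 4 is optimal.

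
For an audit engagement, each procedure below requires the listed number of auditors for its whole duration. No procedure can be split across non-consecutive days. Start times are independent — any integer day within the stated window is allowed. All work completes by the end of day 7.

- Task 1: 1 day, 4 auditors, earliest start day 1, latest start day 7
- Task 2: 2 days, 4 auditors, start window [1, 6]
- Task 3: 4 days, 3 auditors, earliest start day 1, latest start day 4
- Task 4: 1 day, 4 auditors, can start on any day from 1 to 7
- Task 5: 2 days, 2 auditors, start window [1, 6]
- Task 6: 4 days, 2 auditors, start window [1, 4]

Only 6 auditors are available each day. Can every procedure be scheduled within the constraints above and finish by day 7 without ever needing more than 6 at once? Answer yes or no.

no

The minimum achievable peak is 7; 6 < 7, so no feasible schedule stays within the cap.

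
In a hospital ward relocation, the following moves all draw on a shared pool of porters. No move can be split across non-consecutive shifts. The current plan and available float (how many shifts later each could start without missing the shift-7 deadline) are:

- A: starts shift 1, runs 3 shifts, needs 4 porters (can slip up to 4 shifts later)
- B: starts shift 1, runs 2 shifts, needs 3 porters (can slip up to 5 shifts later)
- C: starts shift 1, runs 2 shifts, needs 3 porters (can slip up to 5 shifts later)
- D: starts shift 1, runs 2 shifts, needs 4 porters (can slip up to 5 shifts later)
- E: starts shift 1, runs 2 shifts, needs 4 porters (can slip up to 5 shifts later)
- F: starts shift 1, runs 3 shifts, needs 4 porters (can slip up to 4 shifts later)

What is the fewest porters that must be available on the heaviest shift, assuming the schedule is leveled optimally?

Early-start (A@1, B@1, C@1, D@1, E@1, F@1) gives peak 22: s1:22  s2:22  s3:8  s4:0  s5:0  s6:0  s7:0.
Shift C→3, D→4, E→6, F→5.
Schedule A@1, B@1, C@3, D@4, E@6, F@5: s1:7  s2:7  s3:7  s4:7  s5:8  s6:8  s7:8 — peak 8.
Total porter-shifts = 52 over 7 shifts ⇒ peak ≥ ⌈52/7⌉ = 8, so 8 is optimal.

8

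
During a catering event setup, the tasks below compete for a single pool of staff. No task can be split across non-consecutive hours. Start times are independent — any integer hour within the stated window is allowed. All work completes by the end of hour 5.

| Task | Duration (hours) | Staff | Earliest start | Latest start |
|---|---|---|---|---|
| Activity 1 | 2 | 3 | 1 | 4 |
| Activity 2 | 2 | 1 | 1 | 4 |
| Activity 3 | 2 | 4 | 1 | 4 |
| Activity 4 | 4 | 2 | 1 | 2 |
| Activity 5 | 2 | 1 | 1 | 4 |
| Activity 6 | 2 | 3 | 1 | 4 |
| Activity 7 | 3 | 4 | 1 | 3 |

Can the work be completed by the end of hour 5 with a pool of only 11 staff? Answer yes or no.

Schedule Activity 1@1, Activity 2@1, Activity 3@1, Activity 4@1, Activity 5@3, Activity 6@3, Activity 7@3: h1:10  h2:10  h3:10  h4:10  h5:4 — peak 10 ≤ 11.

yes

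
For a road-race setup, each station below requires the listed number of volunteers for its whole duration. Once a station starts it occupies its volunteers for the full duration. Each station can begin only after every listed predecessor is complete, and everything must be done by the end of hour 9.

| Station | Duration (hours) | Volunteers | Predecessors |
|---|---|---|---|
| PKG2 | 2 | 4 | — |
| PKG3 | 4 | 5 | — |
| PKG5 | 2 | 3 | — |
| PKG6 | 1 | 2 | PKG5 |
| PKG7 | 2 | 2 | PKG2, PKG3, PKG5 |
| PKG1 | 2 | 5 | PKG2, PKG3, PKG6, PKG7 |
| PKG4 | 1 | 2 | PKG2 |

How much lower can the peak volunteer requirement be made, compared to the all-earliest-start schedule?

3

Early-start peak: h1:12  h2:12  h3:9  h4:5  h5:2  h6:2  h7:5  h8:5  h9:0 ⇒ 12.
Leveled (PKG2@1, PKG3@1, PKG5@3, PKG6@5, PKG7@5, PKG1@7, PKG4@5): h1:9  h2:9  h3:8  h4:8  h5:6  h6:2  h7:5  h8:5  h9:0 ⇒ 9.
Reduction 12 − 9 = 3.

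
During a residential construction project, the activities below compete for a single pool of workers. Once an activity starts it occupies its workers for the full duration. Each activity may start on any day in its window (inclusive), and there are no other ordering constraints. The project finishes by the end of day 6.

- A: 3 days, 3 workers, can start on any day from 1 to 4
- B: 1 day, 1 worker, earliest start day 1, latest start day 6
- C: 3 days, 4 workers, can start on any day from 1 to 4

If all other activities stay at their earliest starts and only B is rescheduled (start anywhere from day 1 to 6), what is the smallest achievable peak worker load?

7

B@1: d1:8  d2:7  d3:7  d4:0  d5:0  d6:0 → peak 8
B@2: d1:7  d2:8  d3:7  d4:0  d5:0  d6:0 → peak 8
B@3: d1:7  d2:7  d3:8  d4:0  d5:0  d6:0 → peak 8
B@4: d1:7  d2:7  d3:7  d4:1  d5:0  d6:0 → peak 7
B@5: d1:7  d2:7  d3:7  d4:0  d5:1  d6:0 → peak 7
B@6: d1:7  d2:7  d3:7  d4:0  d5:0  d6:1 → peak 7
Best is B@4, peak 7.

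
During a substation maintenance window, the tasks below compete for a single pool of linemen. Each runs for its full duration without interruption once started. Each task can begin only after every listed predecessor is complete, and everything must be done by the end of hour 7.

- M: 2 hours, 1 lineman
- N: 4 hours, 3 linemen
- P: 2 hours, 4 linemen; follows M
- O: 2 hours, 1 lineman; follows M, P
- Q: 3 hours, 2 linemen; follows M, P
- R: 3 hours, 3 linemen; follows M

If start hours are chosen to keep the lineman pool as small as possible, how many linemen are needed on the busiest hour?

7

Early-start (M@1, N@1, P@3, O@5, Q@5, R@3) gives peak 10: h1:4  h2:4  h3:10  h4:10  h5:6  h6:3  h7:2.
Shift R→5.
Schedule M@1, N@1, P@3, O@5, Q@5, R@5: h1:4  h2:4  h3:7  h4:7  h5:6  h6:6  h7:5 — peak 7.
No arrangement of the 24 feasible schedules does better.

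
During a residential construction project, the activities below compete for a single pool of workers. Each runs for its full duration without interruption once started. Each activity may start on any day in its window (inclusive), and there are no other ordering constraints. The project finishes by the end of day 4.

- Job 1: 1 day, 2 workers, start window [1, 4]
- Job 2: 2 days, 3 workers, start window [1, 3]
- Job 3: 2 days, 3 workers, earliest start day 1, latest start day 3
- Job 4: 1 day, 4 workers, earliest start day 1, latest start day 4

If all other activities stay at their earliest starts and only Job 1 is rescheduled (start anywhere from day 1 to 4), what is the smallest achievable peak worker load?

Job 1@1: d1:12  d2:6  d3:0  d4:0 → peak 12
Job 1@2: d1:10  d2:8  d3:0  d4:0 → peak 10
Job 1@3: d1:10  d2:6  d3:2  d4:0 → peak 10
Job 1@4: d1:10  d2:6  d3:0  d4:2 → peak 10
Best is Job 1@2, peak 10.

10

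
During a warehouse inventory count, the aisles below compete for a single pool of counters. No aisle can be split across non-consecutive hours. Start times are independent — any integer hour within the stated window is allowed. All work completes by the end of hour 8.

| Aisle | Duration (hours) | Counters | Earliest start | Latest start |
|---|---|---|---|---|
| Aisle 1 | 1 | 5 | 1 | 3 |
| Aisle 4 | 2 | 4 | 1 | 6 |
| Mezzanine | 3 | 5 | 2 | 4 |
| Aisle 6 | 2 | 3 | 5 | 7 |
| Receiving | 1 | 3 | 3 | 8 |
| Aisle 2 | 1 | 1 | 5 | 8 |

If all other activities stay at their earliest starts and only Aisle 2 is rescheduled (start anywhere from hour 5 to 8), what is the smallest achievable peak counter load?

Aisle 2@5: h1:9  h2:9  h3:8  h4:5  h5:4  h6:3  h7:0  h8:0 → peak 9
Aisle 2@6: h1:9  h2:9  h3:8  h4:5  h5:3  h6:4  h7:0  h8:0 → peak 9
Aisle 2@7: h1:9  h2:9  h3:8  h4:5  h5:3  h6:3  h7:1  h8:0 → peak 9
Aisle 2@8: h1:9  h2:9  h3:8  h4:5  h5:3  h6:3  h7:0  h8:1 → peak 9
Best is Aisle 2@5, peak 9.

9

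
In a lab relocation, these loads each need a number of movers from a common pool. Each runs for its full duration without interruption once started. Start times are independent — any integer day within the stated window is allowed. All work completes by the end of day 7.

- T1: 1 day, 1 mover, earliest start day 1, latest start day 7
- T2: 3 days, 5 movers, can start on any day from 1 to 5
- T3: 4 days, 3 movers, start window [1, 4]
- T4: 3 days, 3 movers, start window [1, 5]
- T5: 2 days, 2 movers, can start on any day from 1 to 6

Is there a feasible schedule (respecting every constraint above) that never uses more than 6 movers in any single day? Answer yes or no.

The minimum achievable peak is 7; 6 < 7, so no feasible schedule stays within the cap.

no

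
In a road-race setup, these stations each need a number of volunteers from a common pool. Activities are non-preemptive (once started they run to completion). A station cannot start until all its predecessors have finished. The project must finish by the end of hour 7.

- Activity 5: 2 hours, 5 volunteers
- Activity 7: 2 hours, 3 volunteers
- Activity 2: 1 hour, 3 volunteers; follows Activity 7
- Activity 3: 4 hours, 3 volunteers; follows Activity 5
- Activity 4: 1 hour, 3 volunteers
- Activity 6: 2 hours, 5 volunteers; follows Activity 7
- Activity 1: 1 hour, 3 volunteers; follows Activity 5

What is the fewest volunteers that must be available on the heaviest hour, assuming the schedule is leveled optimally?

Early-start (Activity 5@1, Activity 7@1, Activity 2@3, Activity 3@3, Activity 4@1, Activity 6@3, Activity 1@3) gives peak 14: h1:11  h2:8  h3:14  h4:8  h5:3  h6:3  h7:0.
Shift Activity 4→4, Activity 6→5, Activity 1→7.
Schedule Activity 5@1, Activity 7@1, Activity 2@3, Activity 3@3, Activity 4@4, Activity 6@5, Activity 1@7: h1:8  h2:8  h3:6  h4:6  h5:8  h6:8  h7:3 — peak 8.

8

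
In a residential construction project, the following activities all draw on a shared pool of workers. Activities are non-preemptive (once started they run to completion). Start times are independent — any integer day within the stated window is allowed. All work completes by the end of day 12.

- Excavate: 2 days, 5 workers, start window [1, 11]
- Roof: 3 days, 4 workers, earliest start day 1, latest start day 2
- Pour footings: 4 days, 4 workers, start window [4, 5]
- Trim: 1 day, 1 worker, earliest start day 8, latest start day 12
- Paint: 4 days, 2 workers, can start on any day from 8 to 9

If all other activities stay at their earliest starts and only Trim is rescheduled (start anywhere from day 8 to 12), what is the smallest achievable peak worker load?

Trim@8: d1:9  d2:9  d3:4  d4:4  d5:4  d6:4  d7:4  d8:3  d9:2  d10:2  d11:2  d12:0 → peak 9
Trim@9: d1:9  d2:9  d3:4  d4:4  d5:4  d6:4  d7:4  d8:2  d9:3  d10:2  d11:2  d12:0 → peak 9
Trim@10: d1:9  d2:9  d3:4  d4:4  d5:4  d6:4  d7:4  d8:2  d9:2  d10:3  d11:2  d12:0 → peak 9
Trim@11: d1:9  d2:9  d3:4  d4:4  d5:4  d6:4  d7:4  d8:2  d9:2  d10:2  d11:3  d12:0 → peak 9
Trim@12: d1:9  d2:9  d3:4  d4:4  d5:4  d6:4  d7:4  d8:2  d9:2  d10:2  d11:2  d12:1 → peak 9
Best is Trim@8, peak 9.

9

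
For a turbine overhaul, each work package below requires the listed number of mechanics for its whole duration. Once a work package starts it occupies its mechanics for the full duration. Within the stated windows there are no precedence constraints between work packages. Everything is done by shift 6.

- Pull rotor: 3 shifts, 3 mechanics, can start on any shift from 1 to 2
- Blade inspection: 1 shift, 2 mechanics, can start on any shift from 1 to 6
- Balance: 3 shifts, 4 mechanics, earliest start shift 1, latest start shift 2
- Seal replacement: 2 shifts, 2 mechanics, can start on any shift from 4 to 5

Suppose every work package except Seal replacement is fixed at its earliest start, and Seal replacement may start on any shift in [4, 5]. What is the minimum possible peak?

9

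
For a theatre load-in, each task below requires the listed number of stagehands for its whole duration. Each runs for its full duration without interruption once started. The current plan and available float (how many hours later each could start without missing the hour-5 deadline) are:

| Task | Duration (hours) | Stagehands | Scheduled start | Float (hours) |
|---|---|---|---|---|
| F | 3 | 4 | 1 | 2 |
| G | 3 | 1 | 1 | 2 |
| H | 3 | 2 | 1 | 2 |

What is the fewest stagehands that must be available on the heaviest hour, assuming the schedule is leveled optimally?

7

Schedule F@1, G@1, H@1: h1:7  h2:7  h3:7  h4:0  h5:0 — peak 7.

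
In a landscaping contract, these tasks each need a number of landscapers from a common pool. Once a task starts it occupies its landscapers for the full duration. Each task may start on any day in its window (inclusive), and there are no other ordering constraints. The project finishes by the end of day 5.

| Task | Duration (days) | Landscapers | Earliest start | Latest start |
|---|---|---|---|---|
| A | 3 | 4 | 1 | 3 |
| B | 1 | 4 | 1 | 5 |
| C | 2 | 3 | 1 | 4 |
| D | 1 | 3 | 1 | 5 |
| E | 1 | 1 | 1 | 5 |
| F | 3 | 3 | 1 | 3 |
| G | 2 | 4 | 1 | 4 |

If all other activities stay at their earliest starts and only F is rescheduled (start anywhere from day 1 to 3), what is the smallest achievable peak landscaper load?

19

F@1: d1:22  d2:14  d3:7  d4:0  d5:0 → peak 22
F@2: d1:19  d2:14  d3:7  d4:3  d5:0 → peak 19
F@3: d1:19  d2:11  d3:7  d4:3  d5:3 → peak 19
Best is F@2, peak 19.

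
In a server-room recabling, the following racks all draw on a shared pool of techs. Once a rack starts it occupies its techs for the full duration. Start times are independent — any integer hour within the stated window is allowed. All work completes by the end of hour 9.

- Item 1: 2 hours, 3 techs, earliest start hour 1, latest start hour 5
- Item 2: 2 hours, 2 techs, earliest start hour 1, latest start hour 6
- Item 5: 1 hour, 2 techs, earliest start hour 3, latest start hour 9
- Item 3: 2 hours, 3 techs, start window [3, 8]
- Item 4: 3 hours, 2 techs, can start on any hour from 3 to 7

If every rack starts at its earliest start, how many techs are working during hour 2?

5

At early start, hour 2 has: Item 1, Item 2.
Demand: 3 + 2 = 5.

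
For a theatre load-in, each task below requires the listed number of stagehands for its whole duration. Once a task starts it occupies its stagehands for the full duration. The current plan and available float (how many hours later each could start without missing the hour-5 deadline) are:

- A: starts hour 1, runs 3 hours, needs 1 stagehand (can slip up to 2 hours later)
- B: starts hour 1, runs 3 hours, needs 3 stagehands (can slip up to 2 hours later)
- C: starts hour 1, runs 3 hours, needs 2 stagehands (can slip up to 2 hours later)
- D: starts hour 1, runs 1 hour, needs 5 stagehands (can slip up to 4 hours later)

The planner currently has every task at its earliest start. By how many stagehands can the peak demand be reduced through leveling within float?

5

Early-start peak: h1:11  h2:6  h3:6  h4:0  h5:0 ⇒ 11.
Leveled (A@1, B@1, C@1, D@4): h1:6  h2:6  h3:6  h4:5  h5:0 ⇒ 6.
Reduction 11 − 6 = 5.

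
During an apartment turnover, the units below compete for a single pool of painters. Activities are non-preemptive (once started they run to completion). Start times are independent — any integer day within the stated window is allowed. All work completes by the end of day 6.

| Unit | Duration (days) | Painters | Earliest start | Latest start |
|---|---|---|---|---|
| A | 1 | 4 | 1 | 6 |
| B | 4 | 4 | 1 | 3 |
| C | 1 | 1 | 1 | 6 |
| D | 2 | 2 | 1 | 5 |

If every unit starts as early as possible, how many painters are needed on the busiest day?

11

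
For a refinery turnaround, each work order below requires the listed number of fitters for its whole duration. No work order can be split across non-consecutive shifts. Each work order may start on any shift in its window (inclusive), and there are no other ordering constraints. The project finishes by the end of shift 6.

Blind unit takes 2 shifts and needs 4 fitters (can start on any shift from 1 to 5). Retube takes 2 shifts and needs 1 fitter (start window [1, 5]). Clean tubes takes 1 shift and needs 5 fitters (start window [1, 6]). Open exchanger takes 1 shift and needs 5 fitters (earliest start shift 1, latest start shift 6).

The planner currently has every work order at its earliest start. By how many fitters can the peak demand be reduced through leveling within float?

Early-start peak: s1:15  s2:5  s3:0  s4:0  s5:0  s6:0 ⇒ 15.
Leveled (Blind unit@1, Retube@1, Clean tubes@3, Open exchanger@4): s1:5  s2:5  s3:5  s4:5  s5:0  s6:0 ⇒ 5.
Reduction 15 − 5 = 10.

10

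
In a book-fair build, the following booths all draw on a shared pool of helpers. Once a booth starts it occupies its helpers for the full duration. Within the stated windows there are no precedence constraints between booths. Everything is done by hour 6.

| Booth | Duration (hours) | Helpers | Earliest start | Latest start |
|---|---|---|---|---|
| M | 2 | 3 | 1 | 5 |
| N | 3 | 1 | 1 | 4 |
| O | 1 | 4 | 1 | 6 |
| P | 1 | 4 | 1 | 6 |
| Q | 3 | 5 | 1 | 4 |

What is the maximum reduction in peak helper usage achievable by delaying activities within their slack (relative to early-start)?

Early-start peak: h1:17  h2:9  h3:6  h4:0  h5:0  h6:0 ⇒ 17.
Leveled (M@1, N@2, O@1, P@3, Q@4): h1:7  h2:4  h3:5  h4:6  h5:5  h6:5 ⇒ 7.
Reduction 17 − 7 = 10.

10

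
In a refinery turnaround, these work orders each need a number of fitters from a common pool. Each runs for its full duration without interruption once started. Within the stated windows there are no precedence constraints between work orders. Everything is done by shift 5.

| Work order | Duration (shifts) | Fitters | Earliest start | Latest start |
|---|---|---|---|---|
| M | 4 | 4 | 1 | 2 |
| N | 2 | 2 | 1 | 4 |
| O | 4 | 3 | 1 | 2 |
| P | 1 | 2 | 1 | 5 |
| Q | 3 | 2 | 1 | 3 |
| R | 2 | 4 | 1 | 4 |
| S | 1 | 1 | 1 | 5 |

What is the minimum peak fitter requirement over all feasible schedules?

11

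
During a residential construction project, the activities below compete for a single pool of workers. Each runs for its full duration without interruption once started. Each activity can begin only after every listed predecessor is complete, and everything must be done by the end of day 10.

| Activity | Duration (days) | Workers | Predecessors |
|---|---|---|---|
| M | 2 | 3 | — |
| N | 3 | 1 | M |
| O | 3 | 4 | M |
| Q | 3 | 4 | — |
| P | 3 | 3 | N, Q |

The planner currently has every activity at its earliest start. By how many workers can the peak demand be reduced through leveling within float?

Early-start peak: d1:7  d2:7  d3:9  d4:5  d5:5  d6:3  d7:3  d8:3  d9:0  d10:0 ⇒ 9.
Leveled (M@1, N@3, O@4, Q@1, P@6): d1:7  d2:7  d3:5  d4:5  d5:5  d6:7  d7:3  d8:3  d9:0  d10:0 ⇒ 7.
Reduction 9 − 7 = 2.

2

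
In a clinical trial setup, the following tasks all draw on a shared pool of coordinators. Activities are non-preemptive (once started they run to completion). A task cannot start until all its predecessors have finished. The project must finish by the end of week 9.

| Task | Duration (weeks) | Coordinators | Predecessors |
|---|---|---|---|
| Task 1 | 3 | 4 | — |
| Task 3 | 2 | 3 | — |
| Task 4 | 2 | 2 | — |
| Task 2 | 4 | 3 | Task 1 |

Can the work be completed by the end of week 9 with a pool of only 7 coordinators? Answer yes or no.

yes

Schedule Task 1@1, Task 3@4, Task 4@4, Task 2@6: w1:4  w2:4  w3:4  w4:5  w5:5  w6:3  w7:3  w8:3  w9:3 — peak 5 ≤ 7.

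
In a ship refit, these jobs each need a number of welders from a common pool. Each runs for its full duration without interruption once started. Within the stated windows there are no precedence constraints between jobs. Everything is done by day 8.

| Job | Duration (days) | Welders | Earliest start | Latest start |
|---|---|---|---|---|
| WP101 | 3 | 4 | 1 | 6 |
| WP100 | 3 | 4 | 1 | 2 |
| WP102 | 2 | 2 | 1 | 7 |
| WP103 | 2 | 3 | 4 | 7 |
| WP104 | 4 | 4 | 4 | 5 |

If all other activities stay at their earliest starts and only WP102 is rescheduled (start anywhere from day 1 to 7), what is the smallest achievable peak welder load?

8

WP102@1: d1:10  d2:10  d3:8  d4:7  d5:7  d6:4  d7:4  d8:0 → peak 10
WP102@2: d1:8  d2:10  d3:10  d4:7  d5:7  d6:4  d7:4  d8:0 → peak 10
WP102@3: d1:8  d2:8  d3:10  d4:9  d5:7  d6:4  d7:4  d8:0 → peak 10
WP102@4: d1:8  d2:8  d3:8  d4:9  d5:9  d6:4  d7:4  d8:0 → peak 9
WP102@5: d1:8  d2:8  d3:8  d4:7  d5:9  d6:6  d7:4  d8:0 → peak 9
WP102@6: d1:8  d2:8  d3:8  d4:7  d5:7  d6:6  d7:6  d8:0 → peak 8
WP102@7: d1:8  d2:8  d3:8  d4:7  d5:7  d6:4  d7:6  d8:2 → peak 8
Best is WP102@6, peak 8.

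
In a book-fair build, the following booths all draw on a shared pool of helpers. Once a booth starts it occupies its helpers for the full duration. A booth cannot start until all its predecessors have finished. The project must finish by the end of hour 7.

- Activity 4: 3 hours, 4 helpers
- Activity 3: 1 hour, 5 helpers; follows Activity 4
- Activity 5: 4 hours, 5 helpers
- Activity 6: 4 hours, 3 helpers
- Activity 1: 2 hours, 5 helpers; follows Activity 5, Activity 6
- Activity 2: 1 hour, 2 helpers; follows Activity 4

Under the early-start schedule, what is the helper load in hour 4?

15

At early start, hour 4 has: Activity 3, Activity 5, Activity 6, Activity 2.
Demand: 5 + 5 + 3 + 2 = 15.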